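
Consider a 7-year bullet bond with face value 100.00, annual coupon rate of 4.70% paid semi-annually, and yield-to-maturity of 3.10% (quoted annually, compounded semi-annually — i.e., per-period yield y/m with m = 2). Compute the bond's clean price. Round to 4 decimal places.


Coupon per period c = face * coupon_rate / m = 2.350000
Periods per year m = 2; per-period yield y/m = 0.015500
Number of cashflows N = 14
Cashflows (t years, CF_t, discount factor 1/(1+y/m)^(m*t), PV):
  t = 0.5000: CF_t = 2.350000, DF = 0.984737, PV = 2.314131
  t = 1.0000: CF_t = 2.350000, DF = 0.969706, PV = 2.278809
  t = 1.5000: CF_t = 2.350000, DF = 0.954905, PV = 2.244027
  t = 2.0000: CF_t = 2.350000, DF = 0.940330, PV = 2.209775
  t = 2.5000: CF_t = 2.350000, DF = 0.925977, PV = 2.176047
  t = 3.0000: CF_t = 2.350000, DF = 0.911844, PV = 2.142833
  t = 3.5000: CF_t = 2.350000, DF = 0.897926, PV = 2.110126
  t = 4.0000: CF_t = 2.350000, DF = 0.884220, PV = 2.077918
  t = 4.5000: CF_t = 2.350000, DF = 0.870724, PV = 2.046202
  t = 5.0000: CF_t = 2.350000, DF = 0.857434, PV = 2.014970
  t = 5.5000: CF_t = 2.350000, DF = 0.844347, PV = 1.984215
  t = 6.0000: CF_t = 2.350000, DF = 0.831459, PV = 1.953929
  t = 6.5000: CF_t = 2.350000, DF = 0.818768, PV = 1.924105
  t = 7.0000: CF_t = 102.350000, DF = 0.806271, PV = 82.521832
Price P = sum_t PV_t = 109.998919

Answer: Price = 109.9989


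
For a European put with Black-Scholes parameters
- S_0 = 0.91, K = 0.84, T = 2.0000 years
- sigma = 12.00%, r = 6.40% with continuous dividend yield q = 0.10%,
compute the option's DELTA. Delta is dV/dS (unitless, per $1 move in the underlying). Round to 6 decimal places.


d1 = 1.2989711122; d2 = 1.1292654847
phi(d1) = 0.1715978694; exp(-qT) = 0.9980019987; exp(-rT) = 0.8798533791
N(-d1) = 0.0969769216
Delta = -exp(-qT) * N(-d1) = -0.9980019987 * 0.0969769216 = -0.096783

Answer: Delta = -0.096783


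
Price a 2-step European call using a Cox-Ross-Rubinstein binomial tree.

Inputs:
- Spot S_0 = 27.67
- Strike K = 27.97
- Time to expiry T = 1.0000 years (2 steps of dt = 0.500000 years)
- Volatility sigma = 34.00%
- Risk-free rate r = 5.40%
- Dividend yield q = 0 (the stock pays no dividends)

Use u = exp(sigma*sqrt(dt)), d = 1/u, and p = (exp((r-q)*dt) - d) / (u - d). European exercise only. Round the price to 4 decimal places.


dt = T/N = 0.500000
u = exp(sigma*sqrt(dt)) = 1.271778; d = 1/u = 0.786300
p = (exp((r-q)*dt) - d) / (u - d) = 0.496557
Discount per step: exp(-r*dt) = 0.973361
Stock lattice S(k, i) with i counting down-moves:
  k=0: S(0,0) = 27.6700
  k=1: S(1,0) = 35.1901; S(1,1) = 21.7569
  k=2: S(2,0) = 44.7540; S(2,1) = 27.6700; S(2,2) = 17.1075
Terminal payoffs V(N, i) = max(S_T - K, 0):
  V(2,0) = 16.784026; V(2,1) = 0.000000; V(2,2) = 0.000000
Backward induction: V(k, i) = exp(-r*dt) * [p * V(k+1, i) + (1-p) * V(k+1, i+1)].
  V(1,0) = exp(-r*dt) * [p*16.784026 + (1-p)*0.000000] = 8.112207
  V(1,1) = exp(-r*dt) * [p*0.000000 + (1-p)*0.000000] = 0.000000
  V(0,0) = exp(-r*dt) * [p*8.112207 + (1-p)*0.000000] = 3.920865

Answer: Price = V(0,0) = 3.9209


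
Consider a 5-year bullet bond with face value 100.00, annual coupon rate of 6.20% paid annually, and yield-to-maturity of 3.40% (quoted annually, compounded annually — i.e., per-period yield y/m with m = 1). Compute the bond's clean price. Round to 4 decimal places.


Coupon per period c = face * coupon_rate / m = 6.200000
Periods per year m = 1; per-period yield y/m = 0.034000
Number of cashflows N = 5
Cashflows (t years, CF_t, discount factor 1/(1+y/m)^(m*t), PV):
  t = 1.0000: CF_t = 6.200000, DF = 0.967118, PV = 5.996132
  t = 2.0000: CF_t = 6.200000, DF = 0.935317, PV = 5.798967
  t = 3.0000: CF_t = 6.200000, DF = 0.904562, PV = 5.608285
  t = 4.0000: CF_t = 6.200000, DF = 0.874818, PV = 5.423873
  t = 5.0000: CF_t = 106.200000, DF = 0.846052, PV = 89.850774
Price P = sum_t PV_t = 112.678031

Answer: Price = 112.6780


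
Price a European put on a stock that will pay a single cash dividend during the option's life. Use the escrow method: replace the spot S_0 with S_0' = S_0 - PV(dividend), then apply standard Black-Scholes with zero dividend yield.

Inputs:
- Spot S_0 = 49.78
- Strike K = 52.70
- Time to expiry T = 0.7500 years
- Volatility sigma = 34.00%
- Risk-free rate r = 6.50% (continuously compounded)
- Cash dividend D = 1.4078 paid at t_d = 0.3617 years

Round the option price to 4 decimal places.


PV(D) = D * exp(-r * t_d) = 1.4078 * 0.97676372 = 1.37508796
S_0' = S_0 - PV(D) = 49.7800 - 1.37508796 = 48.40491204
d1 = (ln(S_0'/K) + (r + sigma^2/2)*T) / (sigma*sqrt(T)) = 0.02406478
d2 = d1 - sigma*sqrt(T) = -0.27038386
exp(-rT) = 0.95241920
N(-d1) = 0.49040047; N(-d2) = 0.60656752
P = K * exp(-rT) * N(-d2) - S_0' * N(-d1) = 52.7000 * 0.95241920 * 0.60656752 - 48.40491204 * 0.49040047 = 6.7073

Answer: Price = 6.7073


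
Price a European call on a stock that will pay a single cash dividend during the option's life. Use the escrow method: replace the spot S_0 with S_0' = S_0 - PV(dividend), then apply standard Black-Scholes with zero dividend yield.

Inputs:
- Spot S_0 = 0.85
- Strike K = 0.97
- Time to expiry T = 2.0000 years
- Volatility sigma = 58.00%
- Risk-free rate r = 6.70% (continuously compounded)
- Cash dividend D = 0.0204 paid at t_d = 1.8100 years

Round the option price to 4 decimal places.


Answer: Price = 0.2593

Derivation:
PV(D) = D * exp(-r * t_d) = 0.0204 * 0.88579476 = 0.01807021
S_0' = S_0 - PV(D) = 0.8500 - 0.01807021 = 0.83192979
d1 = (ln(S_0'/K) + (r + sigma^2/2)*T) / (sigma*sqrt(T)) = 0.38628997
d2 = d1 - sigma*sqrt(T) = -0.43395390
exp(-rT) = 0.87459006
N(d1) = 0.65035903; N(d2) = 0.33216096
C = S_0' * N(d1) - K * exp(-rT) * N(d2) = 0.83192979 * 0.65035903 - 0.9700 * 0.87459006 * 0.33216096 = 0.2593


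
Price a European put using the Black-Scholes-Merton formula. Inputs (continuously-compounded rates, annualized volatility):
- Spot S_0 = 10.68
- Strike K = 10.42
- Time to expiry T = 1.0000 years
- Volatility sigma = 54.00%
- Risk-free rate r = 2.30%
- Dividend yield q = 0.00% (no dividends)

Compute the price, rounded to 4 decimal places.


Answer: Price = 1.9802

Derivation:
d1 = (ln(S/K) + (r - q + 0.5*sigma^2) * T) / (sigma * sqrt(T)) = 0.35823296
d2 = d1 - sigma * sqrt(T) = -0.18176704
exp(-rT) = 0.97726248; exp(-qT) = 1.00000000
P = K * exp(-rT) * N(-d2) - S_0 * exp(-qT) * N(-d1)
N(-d1) = 0.36008449; N(-d2) = 0.57211722
P = 10.4200 * 0.97726248 * 0.57211722 - 10.6800 * 1.00000000 * 0.36008449 = 1.9802


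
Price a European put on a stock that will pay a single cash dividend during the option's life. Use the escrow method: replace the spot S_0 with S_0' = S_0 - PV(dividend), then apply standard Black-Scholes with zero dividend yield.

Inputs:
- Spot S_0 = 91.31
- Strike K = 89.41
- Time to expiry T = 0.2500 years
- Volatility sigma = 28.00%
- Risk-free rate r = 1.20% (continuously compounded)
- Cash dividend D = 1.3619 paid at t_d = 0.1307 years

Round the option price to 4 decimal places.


Answer: Price = 4.6036

Derivation:
PV(D) = D * exp(-r * t_d) = 1.3619 * 0.99843283 = 1.35976567
S_0' = S_0 - PV(D) = 91.3100 - 1.35976567 = 89.95023433
d1 = (ln(S_0'/K) + (r + sigma^2/2)*T) / (sigma*sqrt(T)) = 0.13445738
d2 = d1 - sigma*sqrt(T) = -0.00554262
exp(-rT) = 0.99700450
N(-d1) = 0.44652046; N(-d2) = 0.50221118
P = K * exp(-rT) * N(-d2) - S_0' * N(-d1) = 89.4100 * 0.99700450 * 0.50221118 - 89.95023433 * 0.44652046 = 4.6036


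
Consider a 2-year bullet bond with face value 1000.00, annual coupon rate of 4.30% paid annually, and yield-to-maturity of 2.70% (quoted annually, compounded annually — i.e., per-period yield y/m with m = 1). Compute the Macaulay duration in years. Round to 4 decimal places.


Coupon per period c = face * coupon_rate / m = 43.000000
Periods per year m = 1; per-period yield y/m = 0.027000
Number of cashflows N = 2
Cashflows (t years, CF_t, discount factor 1/(1+y/m)^(m*t), PV):
  t = 1.0000: CF_t = 43.000000, DF = 0.973710, PV = 41.869523
  t = 2.0000: CF_t = 1043.000000, DF = 0.948111, PV = 988.879608
Price P = sum_t PV_t = 1030.749131
Macaulay numerator sum_t t * PV_t:
  t * PV_t at t = 1.0000: 41.869523
  t * PV_t at t = 2.0000: 1977.759216
Macaulay duration D = (sum_t t * PV_t) / P = 2019.628739 / 1030.749131 = 1.959380

Answer: Macaulay duration = 1.9594 years


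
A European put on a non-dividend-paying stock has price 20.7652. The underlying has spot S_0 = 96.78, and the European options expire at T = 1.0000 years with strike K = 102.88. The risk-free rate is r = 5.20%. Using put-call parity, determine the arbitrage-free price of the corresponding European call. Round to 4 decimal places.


Put-call parity: C - P = S_0 * exp(-qT) - K * exp(-rT).
S_0 * exp(-qT) = 96.7800 * 1.00000000 = 96.78000000
K * exp(-rT) = 102.8800 * 0.94932887 = 97.66695382
C = P + S*exp(-qT) - K*exp(-rT)
C = 20.7652 + 96.78000000 - 97.66695382 = 19.8782

Answer: Call price = 19.8782


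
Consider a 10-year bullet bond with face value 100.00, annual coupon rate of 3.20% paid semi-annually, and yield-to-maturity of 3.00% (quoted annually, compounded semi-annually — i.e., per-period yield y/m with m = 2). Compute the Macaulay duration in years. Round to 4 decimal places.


Answer: Macaulay duration = 8.6505 years

Derivation:
Coupon per period c = face * coupon_rate / m = 1.600000
Periods per year m = 2; per-period yield y/m = 0.015000
Number of cashflows N = 20
Cashflows (t years, CF_t, discount factor 1/(1+y/m)^(m*t), PV):
  t = 0.5000: CF_t = 1.600000, DF = 0.985222, PV = 1.576355
  t = 1.0000: CF_t = 1.600000, DF = 0.970662, PV = 1.553059
  t = 1.5000: CF_t = 1.600000, DF = 0.956317, PV = 1.530107
  t = 2.0000: CF_t = 1.600000, DF = 0.942184, PV = 1.507495
  t = 2.5000: CF_t = 1.600000, DF = 0.928260, PV = 1.485217
  t = 3.0000: CF_t = 1.600000, DF = 0.914542, PV = 1.463268
  t = 3.5000: CF_t = 1.600000, DF = 0.901027, PV = 1.441643
  t = 4.0000: CF_t = 1.600000, DF = 0.887711, PV = 1.420338
  t = 4.5000: CF_t = 1.600000, DF = 0.874592, PV = 1.399348
  t = 5.0000: CF_t = 1.600000, DF = 0.861667, PV = 1.378668
  t = 5.5000: CF_t = 1.600000, DF = 0.848933, PV = 1.358293
  t = 6.0000: CF_t = 1.600000, DF = 0.836387, PV = 1.338220
  t = 6.5000: CF_t = 1.600000, DF = 0.824027, PV = 1.318443
  t = 7.0000: CF_t = 1.600000, DF = 0.811849, PV = 1.298959
  t = 7.5000: CF_t = 1.600000, DF = 0.799852, PV = 1.279762
  t = 8.0000: CF_t = 1.600000, DF = 0.788031, PV = 1.260850
  t = 8.5000: CF_t = 1.600000, DF = 0.776385, PV = 1.242216
  t = 9.0000: CF_t = 1.600000, DF = 0.764912, PV = 1.223859
  t = 9.5000: CF_t = 1.600000, DF = 0.753607, PV = 1.205772
  t = 10.0000: CF_t = 101.600000, DF = 0.742470, PV = 75.434994
Price P = sum_t PV_t = 101.716864
Macaulay numerator sum_t t * PV_t:
  t * PV_t at t = 0.5000: 0.788177
  t * PV_t at t = 1.0000: 1.553059
  t * PV_t at t = 1.5000: 2.295161
  t * PV_t at t = 2.0000: 3.014990
  t * PV_t at t = 2.5000: 3.713041
  t * PV_t at t = 3.0000: 4.389803
  t * PV_t at t = 3.5000: 5.045750
  t * PV_t at t = 4.0000: 5.681351
  t * PV_t at t = 4.5000: 6.297064
  t * PV_t at t = 5.0000: 6.893338
  t * PV_t at t = 5.5000: 7.470612
  t * PV_t at t = 6.0000: 8.029319
  t * PV_t at t = 6.5000: 8.569881
  t * PV_t at t = 7.0000: 9.092712
  t * PV_t at t = 7.5000: 9.598218
  t * PV_t at t = 8.0000: 10.086797
  t * PV_t at t = 8.5000: 10.558840
  t * PV_t at t = 9.0000: 11.014727
  t * PV_t at t = 9.5000: 11.454834
  t * PV_t at t = 10.0000: 754.349945
Macaulay duration D = (sum_t t * PV_t) / P = 879.897618 / 101.716864 = 8.650460


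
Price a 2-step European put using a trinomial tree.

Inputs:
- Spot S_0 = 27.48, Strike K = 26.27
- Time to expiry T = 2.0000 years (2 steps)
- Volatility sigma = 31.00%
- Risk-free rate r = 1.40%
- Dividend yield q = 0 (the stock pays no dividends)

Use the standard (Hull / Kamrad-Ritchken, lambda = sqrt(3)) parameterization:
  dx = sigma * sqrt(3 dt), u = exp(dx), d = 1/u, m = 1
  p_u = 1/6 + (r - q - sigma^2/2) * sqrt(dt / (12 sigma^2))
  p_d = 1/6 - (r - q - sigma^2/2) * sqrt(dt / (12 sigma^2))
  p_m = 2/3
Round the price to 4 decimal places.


Answer: Price = V(0,0) = 3.2711

Derivation:
dt = T/N = 1.000000; dx = sigma*sqrt(3*dt) = 0.536936
u = exp(dx) = 1.710757; d = 1/u = 0.584537
p_u = 0.134959, p_m = 0.666667, p_d = 0.198374
Discount per step: exp(-r*dt) = 0.986098
Stock lattice S(k, j) with j the centered position index:
  k=0: S(0,+0) = 27.4800
  k=1: S(1,-1) = 16.0631; S(1,+0) = 27.4800; S(1,+1) = 47.0116
  k=2: S(2,-2) = 9.3895; S(2,-1) = 16.0631; S(2,+0) = 27.4800; S(2,+1) = 47.0116; S(2,+2) = 80.4254
Terminal payoffs V(N, j) = max(K - S_T, 0):
  V(2,-2) = 16.880548; V(2,-1) = 10.206932; V(2,+0) = 0.000000; V(2,+1) = 0.000000; V(2,+2) = 0.000000
Backward induction: V(k, j) = exp(-r*dt) * [p_u * V(k+1, j+1) + p_m * V(k+1, j) + p_d * V(k+1, j-1)]
  V(1,-1) = exp(-r*dt) * [p_u*0.000000 + p_m*10.206932 + p_d*16.880548] = 10.012134
  V(1,+0) = exp(-r*dt) * [p_u*0.000000 + p_m*0.000000 + p_d*10.206932] = 1.996644
  V(1,+1) = exp(-r*dt) * [p_u*0.000000 + p_m*0.000000 + p_d*0.000000] = 0.000000
  V(0,+0) = exp(-r*dt) * [p_u*0.000000 + p_m*1.996644 + p_d*10.012134] = 3.271129


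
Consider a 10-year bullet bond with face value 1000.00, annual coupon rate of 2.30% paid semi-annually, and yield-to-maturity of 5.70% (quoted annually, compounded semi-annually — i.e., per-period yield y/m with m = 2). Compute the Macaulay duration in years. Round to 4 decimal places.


Coupon per period c = face * coupon_rate / m = 11.500000
Periods per year m = 2; per-period yield y/m = 0.028500
Number of cashflows N = 20
Cashflows (t years, CF_t, discount factor 1/(1+y/m)^(m*t), PV):
  t = 0.5000: CF_t = 11.500000, DF = 0.972290, PV = 11.181332
  t = 1.0000: CF_t = 11.500000, DF = 0.945347, PV = 10.871494
  t = 1.5000: CF_t = 11.500000, DF = 0.919152, PV = 10.570243
  t = 2.0000: CF_t = 11.500000, DF = 0.893682, PV = 10.277338
  t = 2.5000: CF_t = 11.500000, DF = 0.868917, PV = 9.992551
  t = 3.0000: CF_t = 11.500000, DF = 0.844840, PV = 9.715655
  t = 3.5000: CF_t = 11.500000, DF = 0.821429, PV = 9.446431
  t = 4.0000: CF_t = 11.500000, DF = 0.798667, PV = 9.184668
  t = 4.5000: CF_t = 11.500000, DF = 0.776536, PV = 8.930159
  t = 5.0000: CF_t = 11.500000, DF = 0.755018, PV = 8.682702
  t = 5.5000: CF_t = 11.500000, DF = 0.734096, PV = 8.442102
  t = 6.0000: CF_t = 11.500000, DF = 0.713754, PV = 8.208169
  t = 6.5000: CF_t = 11.500000, DF = 0.693976, PV = 7.980718
  t = 7.0000: CF_t = 11.500000, DF = 0.674745, PV = 7.759571
  t = 7.5000: CF_t = 11.500000, DF = 0.656048, PV = 7.544551
  t = 8.0000: CF_t = 11.500000, DF = 0.637869, PV = 7.335490
  t = 8.5000: CF_t = 11.500000, DF = 0.620193, PV = 7.132221
  t = 9.0000: CF_t = 11.500000, DF = 0.603007, PV = 6.934586
  t = 9.5000: CF_t = 11.500000, DF = 0.586298, PV = 6.742426
  t = 10.0000: CF_t = 1011.500000, DF = 0.570051, PV = 576.607074
Price P = sum_t PV_t = 743.539481
Macaulay numerator sum_t t * PV_t:
  t * PV_t at t = 0.5000: 5.590666
  t * PV_t at t = 1.0000: 10.871494
  t * PV_t at t = 1.5000: 15.855364
  t * PV_t at t = 2.0000: 20.554677
  t * PV_t at t = 2.5000: 24.981377
  t * PV_t at t = 3.0000: 29.146964
  t * PV_t at t = 3.5000: 33.062509
  t * PV_t at t = 4.0000: 36.738673
  t * PV_t at t = 4.5000: 40.185714
  t * PV_t at t = 5.0000: 43.413508
  t * PV_t at t = 5.5000: 46.431560
  t * PV_t at t = 6.0000: 49.249014
  t * PV_t at t = 6.5000: 51.874670
  t * PV_t at t = 7.0000: 54.316995
  t * PV_t at t = 7.5000: 56.584133
  t * PV_t at t = 8.0000: 58.683917
  t * PV_t at t = 8.5000: 60.623881
  t * PV_t at t = 9.0000: 62.411270
  t * PV_t at t = 9.5000: 64.053051
  t * PV_t at t = 10.0000: 5766.070745
Macaulay duration D = (sum_t t * PV_t) / P = 6530.700181 / 743.539481 = 8.783259

Answer: Macaulay duration = 8.7833 years


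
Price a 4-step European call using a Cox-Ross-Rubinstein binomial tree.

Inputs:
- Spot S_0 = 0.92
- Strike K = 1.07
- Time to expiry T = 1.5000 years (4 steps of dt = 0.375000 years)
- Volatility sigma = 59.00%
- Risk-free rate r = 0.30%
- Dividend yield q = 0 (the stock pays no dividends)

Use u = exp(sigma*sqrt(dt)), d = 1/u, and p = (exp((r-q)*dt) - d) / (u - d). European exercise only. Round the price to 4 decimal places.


dt = T/N = 0.375000
u = exp(sigma*sqrt(dt)) = 1.435194; d = 1/u = 0.696770
p = (exp((r-q)*dt) - d) / (u - d) = 0.412169
Discount per step: exp(-r*dt) = 0.998876
Stock lattice S(k, i) with i counting down-moves:
  k=0: S(0,0) = 0.9200
  k=1: S(1,0) = 1.3204; S(1,1) = 0.6410
  k=2: S(2,0) = 1.8950; S(2,1) = 0.9200; S(2,2) = 0.4466
  k=3: S(3,0) = 2.7197; S(3,1) = 1.3204; S(3,2) = 0.6410; S(3,3) = 0.3112
  k=4: S(4,0) = 3.9033; S(4,1) = 1.8950; S(4,2) = 0.9200; S(4,3) = 0.4466; S(4,4) = 0.2168
Terminal payoffs V(N, i) = max(S_T - K, 0):
  V(4,0) = 2.833280; V(4,1) = 0.824998; V(4,2) = 0.000000; V(4,3) = 0.000000; V(4,4) = 0.000000
Backward induction: V(k, i) = exp(-r*dt) * [p * V(k+1, i) + (1-p) * V(k+1, i+1)].
  V(3,0) = exp(-r*dt) * [p*2.833280 + (1-p)*0.824998] = 1.650892
  V(3,1) = exp(-r*dt) * [p*0.824998 + (1-p)*0.000000] = 0.339657
  V(3,2) = exp(-r*dt) * [p*0.000000 + (1-p)*0.000000] = 0.000000
  V(3,3) = exp(-r*dt) * [p*0.000000 + (1-p)*0.000000] = 0.000000
  V(2,0) = exp(-r*dt) * [p*1.650892 + (1-p)*0.339657] = 0.879118
  V(2,1) = exp(-r*dt) * [p*0.339657 + (1-p)*0.000000] = 0.139839
  V(2,2) = exp(-r*dt) * [p*0.000000 + (1-p)*0.000000] = 0.000000
  V(1,0) = exp(-r*dt) * [p*0.879118 + (1-p)*0.139839] = 0.444047
  V(1,1) = exp(-r*dt) * [p*0.139839 + (1-p)*0.000000] = 0.057572
  V(0,0) = exp(-r*dt) * [p*0.444047 + (1-p)*0.057572] = 0.216622

Answer: Price = V(0,0) = 0.2166


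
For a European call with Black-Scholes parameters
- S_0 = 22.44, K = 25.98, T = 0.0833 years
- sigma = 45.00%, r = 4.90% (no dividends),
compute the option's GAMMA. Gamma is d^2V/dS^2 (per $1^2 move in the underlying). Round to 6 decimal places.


d1 = -1.0314778779; d2 = -1.1613557051
phi(d1) = 0.2343564951; exp(-qT) = 1.0000000000; exp(-rT) = 0.9959266188
Gamma = exp(-qT) * phi(d1) / (S * sigma * sqrt(T)) = 1.0000000000 * 0.2343564951 / (22.4400 * 0.4500 * 0.2886173938) = 0.080412

Answer: Gamma = 0.080412


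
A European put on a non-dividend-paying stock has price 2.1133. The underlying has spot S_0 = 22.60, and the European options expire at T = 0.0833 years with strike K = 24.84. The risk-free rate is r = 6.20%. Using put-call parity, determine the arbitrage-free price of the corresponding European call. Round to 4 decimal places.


Put-call parity: C - P = S_0 * exp(-qT) - K * exp(-rT).
S_0 * exp(-qT) = 22.6000 * 1.00000000 = 22.60000000
K * exp(-rT) = 24.8400 * 0.99484871 = 24.71204205
C = P + S*exp(-qT) - K*exp(-rT)
C = 2.1133 + 22.60000000 - 24.71204205 = 0.0013

Answer: Call price = 0.0013


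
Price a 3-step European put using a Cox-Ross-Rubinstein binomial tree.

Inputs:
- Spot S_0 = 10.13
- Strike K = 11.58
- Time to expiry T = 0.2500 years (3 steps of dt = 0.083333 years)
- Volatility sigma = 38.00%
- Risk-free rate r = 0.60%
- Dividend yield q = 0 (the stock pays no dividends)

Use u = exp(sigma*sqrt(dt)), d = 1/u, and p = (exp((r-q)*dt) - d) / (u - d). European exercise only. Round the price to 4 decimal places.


Answer: Price = V(0,0) = 1.6997

Derivation:
dt = T/N = 0.083333
u = exp(sigma*sqrt(dt)) = 1.115939; d = 1/u = 0.896106
p = (exp((r-q)*dt) - d) / (u - d) = 0.474878
Discount per step: exp(-r*dt) = 0.999500
Stock lattice S(k, i) with i counting down-moves:
  k=0: S(0,0) = 10.1300
  k=1: S(1,0) = 11.3045; S(1,1) = 9.0776
  k=2: S(2,0) = 12.6151; S(2,1) = 10.1300; S(2,2) = 8.1345
  k=3: S(3,0) = 14.0777; S(3,1) = 11.3045; S(3,2) = 9.0776; S(3,3) = 7.2893
Terminal payoffs V(N, i) = max(K - S_T, 0):
  V(3,0) = 0.000000; V(3,1) = 0.275534; V(3,2) = 2.502446; V(3,3) = 4.290670
Backward induction: V(k, i) = exp(-r*dt) * [p * V(k+1, i) + (1-p) * V(k+1, i+1)].
  V(2,0) = exp(-r*dt) * [p*0.000000 + (1-p)*0.275534] = 0.144617
  V(2,1) = exp(-r*dt) * [p*0.275534 + (1-p)*2.502446] = 1.444211
  V(2,2) = exp(-r*dt) * [p*2.502446 + (1-p)*4.290670] = 3.439761
  V(1,0) = exp(-r*dt) * [p*0.144617 + (1-p)*1.444211] = 0.826649
  V(1,1) = exp(-r*dt) * [p*1.444211 + (1-p)*3.439761] = 2.490872
  V(0,0) = exp(-r*dt) * [p*0.826649 + (1-p)*2.490872] = 1.699718


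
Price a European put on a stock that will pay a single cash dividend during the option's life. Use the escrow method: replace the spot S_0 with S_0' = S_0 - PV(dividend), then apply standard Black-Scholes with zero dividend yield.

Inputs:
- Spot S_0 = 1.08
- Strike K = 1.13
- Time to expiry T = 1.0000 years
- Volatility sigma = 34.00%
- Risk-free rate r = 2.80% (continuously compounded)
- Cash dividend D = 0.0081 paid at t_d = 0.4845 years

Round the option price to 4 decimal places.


PV(D) = D * exp(-r * t_d) = 0.0081 * 0.98652560 = 0.00799086
S_0' = S_0 - PV(D) = 1.0800 - 0.00799086 = 1.07200914
d1 = (ln(S_0'/K) + (r + sigma^2/2)*T) / (sigma*sqrt(T)) = 0.09740282
d2 = d1 - sigma*sqrt(T) = -0.24259718
exp(-rT) = 0.97238837
N(-d1) = 0.46120325; N(-d2) = 0.59584127
P = K * exp(-rT) * N(-d2) - S_0' * N(-d1) = 1.1300 * 0.97238837 * 0.59584127 - 1.07200914 * 0.46120325 = 0.1603

Answer: Price = 0.1603


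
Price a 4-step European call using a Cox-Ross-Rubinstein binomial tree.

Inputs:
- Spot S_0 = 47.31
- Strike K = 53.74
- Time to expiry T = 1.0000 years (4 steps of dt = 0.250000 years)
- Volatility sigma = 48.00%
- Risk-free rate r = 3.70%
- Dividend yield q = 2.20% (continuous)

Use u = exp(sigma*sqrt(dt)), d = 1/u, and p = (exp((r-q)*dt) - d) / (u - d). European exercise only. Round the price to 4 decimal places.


dt = T/N = 0.250000
u = exp(sigma*sqrt(dt)) = 1.271249; d = 1/u = 0.786628
p = (exp((r-q)*dt) - d) / (u - d) = 0.448039
Discount per step: exp(-r*dt) = 0.990793
Stock lattice S(k, i) with i counting down-moves:
  k=0: S(0,0) = 47.3100
  k=1: S(1,0) = 60.1428; S(1,1) = 37.2154
  k=2: S(2,0) = 76.4565; S(2,1) = 47.3100; S(2,2) = 29.2746
  k=3: S(3,0) = 97.1952; S(3,1) = 60.1428; S(3,2) = 37.2154; S(3,3) = 23.0282
  k=4: S(4,0) = 123.5594; S(4,1) = 76.4565; S(4,2) = 47.3100; S(4,3) = 29.2746; S(4,4) = 18.1147
Terminal payoffs V(N, i) = max(S_T - K, 0):
  V(4,0) = 69.819360; V(4,1) = 22.716480; V(4,2) = 0.000000; V(4,3) = 0.000000; V(4,4) = 0.000000
Backward induction: V(k, i) = exp(-r*dt) * [p * V(k+1, i) + (1-p) * V(k+1, i+1)].
  V(3,0) = exp(-r*dt) * [p*69.819360 + (1-p)*22.716480] = 43.416932
  V(3,1) = exp(-r*dt) * [p*22.716480 + (1-p)*0.000000] = 10.084155
  V(3,2) = exp(-r*dt) * [p*0.000000 + (1-p)*0.000000] = 0.000000
  V(3,3) = exp(-r*dt) * [p*0.000000 + (1-p)*0.000000] = 0.000000
  V(2,0) = exp(-r*dt) * [p*43.416932 + (1-p)*10.084155] = 24.788181
  V(2,1) = exp(-r*dt) * [p*10.084155 + (1-p)*0.000000] = 4.476494
  V(2,2) = exp(-r*dt) * [p*0.000000 + (1-p)*0.000000] = 0.000000
  V(1,0) = exp(-r*dt) * [p*24.788181 + (1-p)*4.476494] = 13.451912
  V(1,1) = exp(-r*dt) * [p*4.476494 + (1-p)*0.000000] = 1.987177
  V(0,0) = exp(-r*dt) * [p*13.451912 + (1-p)*1.987177] = 7.058232

Answer: Price = V(0,0) = 7.0582


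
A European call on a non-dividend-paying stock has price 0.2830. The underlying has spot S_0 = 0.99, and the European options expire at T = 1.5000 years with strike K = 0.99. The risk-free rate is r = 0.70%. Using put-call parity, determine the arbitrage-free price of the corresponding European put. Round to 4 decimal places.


Answer: Put price = 0.2727

Derivation:
Put-call parity: C - P = S_0 * exp(-qT) - K * exp(-rT).
S_0 * exp(-qT) = 0.9900 * 1.00000000 = 0.99000000
K * exp(-rT) = 0.9900 * 0.98955493 = 0.97965938
P = C - S*exp(-qT) + K*exp(-rT)
P = 0.2830 - 0.99000000 + 0.97965938 = 0.2727


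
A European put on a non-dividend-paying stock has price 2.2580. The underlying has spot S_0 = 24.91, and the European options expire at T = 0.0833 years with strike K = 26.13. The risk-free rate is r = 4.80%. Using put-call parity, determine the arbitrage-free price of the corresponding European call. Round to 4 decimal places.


Answer: Call price = 1.1423

Derivation:
Put-call parity: C - P = S_0 * exp(-qT) - K * exp(-rT).
S_0 * exp(-qT) = 24.9100 * 1.00000000 = 24.91000000
K * exp(-rT) = 26.1300 * 0.99600958 = 26.02573040
C = P + S*exp(-qT) - K*exp(-rT)
C = 2.2580 + 24.91000000 - 26.02573040 = 1.1423


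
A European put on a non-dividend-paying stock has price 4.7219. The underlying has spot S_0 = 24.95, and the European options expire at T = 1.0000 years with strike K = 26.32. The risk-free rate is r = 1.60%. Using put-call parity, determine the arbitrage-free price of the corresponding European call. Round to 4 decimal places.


Answer: Call price = 3.7697

Derivation:
Put-call parity: C - P = S_0 * exp(-qT) - K * exp(-rT).
S_0 * exp(-qT) = 24.9500 * 1.00000000 = 24.95000000
K * exp(-rT) = 26.3200 * 0.98412732 = 25.90223106
C = P + S*exp(-qT) - K*exp(-rT)
C = 4.7219 + 24.95000000 - 25.90223106 = 3.7697


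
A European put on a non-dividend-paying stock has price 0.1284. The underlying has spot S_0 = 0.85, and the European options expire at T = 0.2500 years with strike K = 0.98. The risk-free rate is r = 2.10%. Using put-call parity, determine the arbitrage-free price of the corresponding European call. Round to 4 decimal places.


Put-call parity: C - P = S_0 * exp(-qT) - K * exp(-rT).
S_0 * exp(-qT) = 0.8500 * 1.00000000 = 0.85000000
K * exp(-rT) = 0.9800 * 0.99476376 = 0.97486848
C = P + S*exp(-qT) - K*exp(-rT)
C = 0.1284 + 0.85000000 - 0.97486848 = 0.0035

Answer: Call price = 0.0035


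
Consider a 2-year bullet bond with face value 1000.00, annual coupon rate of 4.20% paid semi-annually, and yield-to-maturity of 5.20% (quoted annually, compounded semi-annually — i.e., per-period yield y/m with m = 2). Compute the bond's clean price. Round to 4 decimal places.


Coupon per period c = face * coupon_rate / m = 21.000000
Periods per year m = 2; per-period yield y/m = 0.026000
Number of cashflows N = 4
Cashflows (t years, CF_t, discount factor 1/(1+y/m)^(m*t), PV):
  t = 0.5000: CF_t = 21.000000, DF = 0.974659, PV = 20.467836
  t = 1.0000: CF_t = 21.000000, DF = 0.949960, PV = 19.949158
  t = 1.5000: CF_t = 21.000000, DF = 0.925887, PV = 19.443624
  t = 2.0000: CF_t = 1021.000000, DF = 0.902424, PV = 921.374734
Price P = sum_t PV_t = 981.235353

Answer: Price = 981.2354


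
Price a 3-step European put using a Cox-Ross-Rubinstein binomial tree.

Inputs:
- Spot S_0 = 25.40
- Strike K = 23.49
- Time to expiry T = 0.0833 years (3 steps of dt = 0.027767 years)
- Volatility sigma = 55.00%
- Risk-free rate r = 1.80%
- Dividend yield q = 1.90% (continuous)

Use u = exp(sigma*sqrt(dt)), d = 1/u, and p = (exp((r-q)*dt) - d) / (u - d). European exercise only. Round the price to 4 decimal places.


dt = T/N = 0.027767
u = exp(sigma*sqrt(dt)) = 1.095979; d = 1/u = 0.912426
p = (exp((r-q)*dt) - d) / (u - d) = 0.476953
Discount per step: exp(-r*dt) = 0.999500
Stock lattice S(k, i) with i counting down-moves:
  k=0: S(0,0) = 25.4000
  k=1: S(1,0) = 27.8379; S(1,1) = 23.1756
  k=2: S(2,0) = 30.5097; S(2,1) = 25.4000; S(2,2) = 21.1460
  k=3: S(3,0) = 33.4380; S(3,1) = 27.8379; S(3,2) = 23.1756; S(3,3) = 19.2942
Terminal payoffs V(N, i) = max(K - S_T, 0):
  V(3,0) = 0.000000; V(3,1) = 0.000000; V(3,2) = 0.314380; V(3,3) = 4.195807
Backward induction: V(k, i) = exp(-r*dt) * [p * V(k+1, i) + (1-p) * V(k+1, i+1)].
  V(2,0) = exp(-r*dt) * [p*0.000000 + (1-p)*0.000000] = 0.000000
  V(2,1) = exp(-r*dt) * [p*0.000000 + (1-p)*0.314380] = 0.164354
  V(2,2) = exp(-r*dt) * [p*0.314380 + (1-p)*4.195807] = 2.343379
  V(1,0) = exp(-r*dt) * [p*0.000000 + (1-p)*0.164354] = 0.085922
  V(1,1) = exp(-r*dt) * [p*0.164354 + (1-p)*2.343379] = 1.303435
  V(0,0) = exp(-r*dt) * [p*0.085922 + (1-p)*1.303435] = 0.722378

Answer: Price = V(0,0) = 0.7224


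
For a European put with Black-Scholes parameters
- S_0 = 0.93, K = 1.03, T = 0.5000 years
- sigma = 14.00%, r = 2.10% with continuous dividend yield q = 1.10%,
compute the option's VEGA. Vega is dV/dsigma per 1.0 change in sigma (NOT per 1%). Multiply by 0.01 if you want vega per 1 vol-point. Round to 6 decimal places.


Answer: Vega = 0.169047

Derivation:
d1 = -0.9316585913; d2 = -1.0306535407
phi(d1) = 0.2584811784; exp(-qT) = 0.9945150973; exp(-rT) = 0.9895549326
Vega = S * exp(-qT) * phi(d1) * sqrt(T) = 0.9300 * 0.9945150973 * 0.2584811784 * 0.7071067812 = 0.169047


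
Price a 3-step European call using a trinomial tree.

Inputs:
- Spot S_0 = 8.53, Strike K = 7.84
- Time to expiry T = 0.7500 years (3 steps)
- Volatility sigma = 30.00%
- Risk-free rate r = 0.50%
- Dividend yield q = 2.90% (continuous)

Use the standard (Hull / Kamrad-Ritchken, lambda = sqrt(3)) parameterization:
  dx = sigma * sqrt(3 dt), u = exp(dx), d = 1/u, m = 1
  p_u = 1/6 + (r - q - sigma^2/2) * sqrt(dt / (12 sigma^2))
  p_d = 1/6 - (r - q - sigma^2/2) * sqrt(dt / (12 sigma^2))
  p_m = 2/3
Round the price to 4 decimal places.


Answer: Price = V(0,0) = 1.1386

Derivation:
dt = T/N = 0.250000; dx = sigma*sqrt(3*dt) = 0.259808
u = exp(dx) = 1.296681; d = 1/u = 0.771200
p_u = 0.133469, p_m = 0.666667, p_d = 0.199864
Discount per step: exp(-r*dt) = 0.998751
Stock lattice S(k, j) with j the centered position index:
  k=0: S(0,+0) = 8.5300
  k=1: S(1,-1) = 6.5783; S(1,+0) = 8.5300; S(1,+1) = 11.0607
  k=2: S(2,-2) = 5.0732; S(2,-1) = 6.5783; S(2,+0) = 8.5300; S(2,+1) = 11.0607; S(2,+2) = 14.3422
  k=3: S(3,-3) = 3.9125; S(3,-2) = 5.0732; S(3,-1) = 6.5783; S(3,+0) = 8.5300; S(3,+1) = 11.0607; S(3,+2) = 14.3422; S(3,+3) = 18.5972
Terminal payoffs V(N, j) = max(S_T - K, 0):
  V(3,-3) = 0.000000; V(3,-2) = 0.000000; V(3,-1) = 0.000000; V(3,+0) = 0.690000; V(3,+1) = 3.220686; V(3,+2) = 6.502177; V(3,+3) = 10.757222
Backward induction: V(k, j) = exp(-r*dt) * [p_u * V(k+1, j+1) + p_m * V(k+1, j) + p_d * V(k+1, j-1)]
  V(2,-2) = exp(-r*dt) * [p_u*0.000000 + p_m*0.000000 + p_d*0.000000] = 0.000000
  V(2,-1) = exp(-r*dt) * [p_u*0.690000 + p_m*0.000000 + p_d*0.000000] = 0.091979
  V(2,+0) = exp(-r*dt) * [p_u*3.220686 + p_m*0.690000 + p_d*0.000000] = 0.888750
  V(2,+1) = exp(-r*dt) * [p_u*6.502177 + p_m*3.220686 + p_d*0.690000] = 3.148931
  V(2,+2) = exp(-r*dt) * [p_u*10.757222 + p_m*6.502177 + p_d*3.220686] = 6.406228
  V(1,-1) = exp(-r*dt) * [p_u*0.888750 + p_m*0.091979 + p_d*0.000000] = 0.179715
  V(1,+0) = exp(-r*dt) * [p_u*3.148931 + p_m*0.888750 + p_d*0.091979] = 1.029880
  V(1,+1) = exp(-r*dt) * [p_u*6.406228 + p_m*3.148931 + p_d*0.888750] = 3.128037
  V(0,+0) = exp(-r*dt) * [p_u*3.128037 + p_m*1.029880 + p_d*0.179715] = 1.138577


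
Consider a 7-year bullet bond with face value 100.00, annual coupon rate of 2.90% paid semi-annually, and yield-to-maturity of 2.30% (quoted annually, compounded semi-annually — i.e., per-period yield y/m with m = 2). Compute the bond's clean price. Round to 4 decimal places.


Coupon per period c = face * coupon_rate / m = 1.450000
Periods per year m = 2; per-period yield y/m = 0.011500
Number of cashflows N = 14
Cashflows (t years, CF_t, discount factor 1/(1+y/m)^(m*t), PV):
  t = 0.5000: CF_t = 1.450000, DF = 0.988631, PV = 1.433515
  t = 1.0000: CF_t = 1.450000, DF = 0.977391, PV = 1.417217
  t = 1.5000: CF_t = 1.450000, DF = 0.966279, PV = 1.401104
  t = 2.0000: CF_t = 1.450000, DF = 0.955293, PV = 1.385174
  t = 2.5000: CF_t = 1.450000, DF = 0.944432, PV = 1.369426
  t = 3.0000: CF_t = 1.450000, DF = 0.933694, PV = 1.353857
  t = 3.5000: CF_t = 1.450000, DF = 0.923079, PV = 1.338464
  t = 4.0000: CF_t = 1.450000, DF = 0.912584, PV = 1.323247
  t = 4.5000: CF_t = 1.450000, DF = 0.902209, PV = 1.308203
  t = 5.0000: CF_t = 1.450000, DF = 0.891951, PV = 1.293329
  t = 5.5000: CF_t = 1.450000, DF = 0.881810, PV = 1.278625
  t = 6.0000: CF_t = 1.450000, DF = 0.871785, PV = 1.264088
  t = 6.5000: CF_t = 1.450000, DF = 0.861873, PV = 1.249716
  t = 7.0000: CF_t = 101.450000, DF = 0.852075, PV = 86.442960
Price P = sum_t PV_t = 103.858925

Answer: Price = 103.8589


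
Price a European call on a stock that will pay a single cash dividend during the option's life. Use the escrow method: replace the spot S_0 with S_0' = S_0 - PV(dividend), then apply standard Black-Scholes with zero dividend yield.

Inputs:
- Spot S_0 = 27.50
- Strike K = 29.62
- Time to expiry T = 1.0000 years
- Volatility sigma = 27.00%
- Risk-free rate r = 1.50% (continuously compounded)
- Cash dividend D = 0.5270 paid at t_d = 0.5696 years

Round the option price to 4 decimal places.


PV(D) = D * exp(-r * t_d) = 0.5270 * 0.99149240 = 0.52251649
S_0' = S_0 - PV(D) = 27.5000 - 0.52251649 = 26.97748351
d1 = (ln(S_0'/K) + (r + sigma^2/2)*T) / (sigma*sqrt(T)) = -0.15554531
d2 = d1 - sigma*sqrt(T) = -0.42554531
exp(-rT) = 0.98511194
N(d1) = 0.43819572; N(d2) = 0.33521960
C = S_0' * N(d1) - K * exp(-rT) * N(d2) = 26.97748351 * 0.43819572 - 29.6200 * 0.98511194 * 0.33521960 = 2.0400

Answer: Price = 2.0400


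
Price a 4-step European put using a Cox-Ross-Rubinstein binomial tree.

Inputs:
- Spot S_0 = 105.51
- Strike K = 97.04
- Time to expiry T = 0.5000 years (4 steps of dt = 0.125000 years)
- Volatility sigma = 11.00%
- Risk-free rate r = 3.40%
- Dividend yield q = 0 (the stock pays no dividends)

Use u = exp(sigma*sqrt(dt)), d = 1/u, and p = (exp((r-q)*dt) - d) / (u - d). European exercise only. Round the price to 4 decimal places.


dt = T/N = 0.125000
u = exp(sigma*sqrt(dt)) = 1.039657; d = 1/u = 0.961856
p = (exp((r-q)*dt) - d) / (u - d) = 0.545021
Discount per step: exp(-r*dt) = 0.995759
Stock lattice S(k, i) with i counting down-moves:
  k=0: S(0,0) = 105.5100
  k=1: S(1,0) = 109.6942; S(1,1) = 101.4854
  k=2: S(2,0) = 114.0444; S(2,1) = 105.5100; S(2,2) = 97.6143
  k=3: S(3,0) = 118.5670; S(3,1) = 109.6942; S(3,2) = 101.4854; S(3,3) = 93.8909
  k=4: S(4,0) = 123.2690; S(4,1) = 114.0444; S(4,2) = 105.5100; S(4,3) = 97.6143; S(4,4) = 90.3095
Terminal payoffs V(N, i) = max(K - S_T, 0):
  V(4,0) = 0.000000; V(4,1) = 0.000000; V(4,2) = 0.000000; V(4,3) = 0.000000; V(4,4) = 6.730538
Backward induction: V(k, i) = exp(-r*dt) * [p * V(k+1, i) + (1-p) * V(k+1, i+1)].
  V(3,0) = exp(-r*dt) * [p*0.000000 + (1-p)*0.000000] = 0.000000
  V(3,1) = exp(-r*dt) * [p*0.000000 + (1-p)*0.000000] = 0.000000
  V(3,2) = exp(-r*dt) * [p*0.000000 + (1-p)*0.000000] = 0.000000
  V(3,3) = exp(-r*dt) * [p*0.000000 + (1-p)*6.730538] = 3.049266
  V(2,0) = exp(-r*dt) * [p*0.000000 + (1-p)*0.000000] = 0.000000
  V(2,1) = exp(-r*dt) * [p*0.000000 + (1-p)*0.000000] = 0.000000
  V(2,2) = exp(-r*dt) * [p*0.000000 + (1-p)*3.049266] = 1.381468
  V(1,0) = exp(-r*dt) * [p*0.000000 + (1-p)*0.000000] = 0.000000
  V(1,1) = exp(-r*dt) * [p*0.000000 + (1-p)*1.381468] = 0.625873
  V(0,0) = exp(-r*dt) * [p*0.000000 + (1-p)*0.625873] = 0.283552

Answer: Price = V(0,0) = 0.2836


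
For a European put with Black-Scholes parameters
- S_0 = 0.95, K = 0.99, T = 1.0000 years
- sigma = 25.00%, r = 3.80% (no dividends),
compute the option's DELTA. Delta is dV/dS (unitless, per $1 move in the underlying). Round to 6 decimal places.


Answer: Delta = -0.455401

Derivation:
d1 = 0.1120281659; d2 = -0.1379718341
phi(d1) = 0.3964466941; exp(-qT) = 1.0000000000; exp(-rT) = 0.9627129409
N(-d1) = 0.4554005370
Delta = -exp(-qT) * N(-d1) = -1.0000000000 * 0.4554005370 = -0.455401


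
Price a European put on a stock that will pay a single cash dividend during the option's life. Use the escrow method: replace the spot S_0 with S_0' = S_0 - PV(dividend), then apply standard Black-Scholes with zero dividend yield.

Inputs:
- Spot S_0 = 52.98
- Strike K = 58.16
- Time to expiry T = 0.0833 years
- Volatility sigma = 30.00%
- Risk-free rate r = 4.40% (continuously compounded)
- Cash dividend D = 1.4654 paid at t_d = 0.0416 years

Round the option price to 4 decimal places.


Answer: Price = 6.6198

Derivation:
PV(D) = D * exp(-r * t_d) = 1.4654 * 0.99817127 = 1.46272019
S_0' = S_0 - PV(D) = 52.9800 - 1.46272019 = 51.51727981
d1 = (ln(S_0'/K) + (r + sigma^2/2)*T) / (sigma*sqrt(T)) = -1.31508419
d2 = d1 - sigma*sqrt(T) = -1.40166941
exp(-rT) = 0.99634151
N(-d1) = 0.90575920; N(-d2) = 0.91949301
P = K * exp(-rT) * N(-d2) - S_0' * N(-d1) = 58.1600 * 0.99634151 * 0.91949301 - 51.51727981 * 0.90575920 = 6.6198


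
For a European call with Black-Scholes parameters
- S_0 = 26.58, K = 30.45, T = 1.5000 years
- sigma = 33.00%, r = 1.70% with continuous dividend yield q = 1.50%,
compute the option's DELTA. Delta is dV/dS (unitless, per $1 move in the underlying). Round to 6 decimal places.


d1 = -0.1268091954; d2 = -0.5309750030
phi(d1) = 0.3957475309; exp(-qT) = 0.9777512372; exp(-rT) = 0.9748223790
N(d1) = 0.4495457088
Delta = exp(-qT) * N(d1) = 0.9777512372 * 0.4495457088 = 0.439544

Answer: Delta = 0.439544


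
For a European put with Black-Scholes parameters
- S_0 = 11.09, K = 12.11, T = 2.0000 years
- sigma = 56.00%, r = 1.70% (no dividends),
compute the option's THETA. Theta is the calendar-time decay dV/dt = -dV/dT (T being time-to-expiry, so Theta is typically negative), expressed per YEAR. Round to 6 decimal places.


d1 = 0.3278099608; d2 = -0.4641496341
phi(d1) = 0.3780729100; exp(-qT) = 1.0000000000; exp(-rT) = 0.9665715046
Theta = -S*exp(-qT)*phi(d1)*sigma/(2*sqrt(T)) + r*K*exp(-rT)*N(-d2) - q*S*exp(-qT)*N(-d1)
N(-d1) = 0.3715276777; N(-d2) = 0.6787297284; sqrt(T) = 1.4142135624
Term 1 = -11.0900 * 1.0000000000 * 0.3780729100 * 0.5600 / (2 * 1.4142135624) = -0.8301377043
Term 2 = 0.0170 * 12.1100 * 0.9665715046 * 0.6787297284 = 0.1350591225
Term 3 = 0 (no dividend yield, q = 0)
Theta = -0.8301377043 + (0.1350591225) + (0.0000000000) = -0.695079

Answer: Theta = -0.695079


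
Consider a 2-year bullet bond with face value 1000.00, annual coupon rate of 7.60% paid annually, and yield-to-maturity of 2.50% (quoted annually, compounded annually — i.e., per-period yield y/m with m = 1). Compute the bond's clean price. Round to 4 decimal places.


Answer: Price = 1098.2986

Derivation:
Coupon per period c = face * coupon_rate / m = 76.000000
Periods per year m = 1; per-period yield y/m = 0.025000
Number of cashflows N = 2
Cashflows (t years, CF_t, discount factor 1/(1+y/m)^(m*t), PV):
  t = 1.0000: CF_t = 76.000000, DF = 0.975610, PV = 74.146341
  t = 2.0000: CF_t = 1076.000000, DF = 0.951814, PV = 1024.152290
Price P = sum_t PV_t = 1098.298632


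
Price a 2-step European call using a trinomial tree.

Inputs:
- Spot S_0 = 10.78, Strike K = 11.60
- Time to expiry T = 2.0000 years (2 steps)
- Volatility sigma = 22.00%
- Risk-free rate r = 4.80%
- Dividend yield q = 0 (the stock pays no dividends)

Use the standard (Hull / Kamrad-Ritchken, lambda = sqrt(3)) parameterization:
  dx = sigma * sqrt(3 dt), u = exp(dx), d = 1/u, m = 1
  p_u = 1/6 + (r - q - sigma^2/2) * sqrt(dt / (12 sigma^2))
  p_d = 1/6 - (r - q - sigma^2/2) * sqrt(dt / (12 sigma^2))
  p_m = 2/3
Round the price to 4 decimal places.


dt = T/N = 1.000000; dx = sigma*sqrt(3*dt) = 0.381051
u = exp(dx) = 1.463823; d = 1/u = 0.683143
p_u = 0.197896, p_m = 0.666667, p_d = 0.135437
Discount per step: exp(-r*dt) = 0.953134
Stock lattice S(k, j) with j the centered position index:
  k=0: S(0,+0) = 10.7800
  k=1: S(1,-1) = 7.3643; S(1,+0) = 10.7800; S(1,+1) = 15.7800
  k=2: S(2,-2) = 5.0309; S(2,-1) = 7.3643; S(2,+0) = 10.7800; S(2,+1) = 15.7800; S(2,+2) = 23.0991
Terminal payoffs V(N, j) = max(S_T - K, 0):
  V(2,-2) = 0.000000; V(2,-1) = 0.000000; V(2,+0) = 0.000000; V(2,+1) = 4.180007; V(2,+2) = 11.499129
Backward induction: V(k, j) = exp(-r*dt) * [p_u * V(k+1, j+1) + p_m * V(k+1, j) + p_d * V(k+1, j-1)]
  V(1,-1) = exp(-r*dt) * [p_u*0.000000 + p_m*0.000000 + p_d*0.000000] = 0.000000
  V(1,+0) = exp(-r*dt) * [p_u*4.180007 + p_m*0.000000 + p_d*0.000000] = 0.788439
  V(1,+1) = exp(-r*dt) * [p_u*11.499129 + p_m*4.180007 + p_d*0.000000] = 4.825053
  V(0,+0) = exp(-r*dt) * [p_u*4.825053 + p_m*0.788439 + p_d*0.000000] = 1.411100

Answer: Price = V(0,0) = 1.4111


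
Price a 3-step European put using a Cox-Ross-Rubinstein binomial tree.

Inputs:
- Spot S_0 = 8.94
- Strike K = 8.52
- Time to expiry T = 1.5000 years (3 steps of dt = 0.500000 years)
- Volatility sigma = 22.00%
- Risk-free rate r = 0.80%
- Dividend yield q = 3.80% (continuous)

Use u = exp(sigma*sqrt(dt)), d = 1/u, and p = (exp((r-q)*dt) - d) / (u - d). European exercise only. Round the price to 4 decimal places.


dt = T/N = 0.500000
u = exp(sigma*sqrt(dt)) = 1.168316; d = 1/u = 0.855933
p = (exp((r-q)*dt) - d) / (u - d) = 0.413528
Discount per step: exp(-r*dt) = 0.996008
Stock lattice S(k, i) with i counting down-moves:
  k=0: S(0,0) = 8.9400
  k=1: S(1,0) = 10.4447; S(1,1) = 7.6520
  k=2: S(2,0) = 12.2028; S(2,1) = 8.9400; S(2,2) = 6.5496
  k=3: S(3,0) = 14.2567; S(3,1) = 10.4447; S(3,2) = 7.6520; S(3,3) = 5.6060
Terminal payoffs V(N, i) = max(K - S_T, 0):
  V(3,0) = 0.000000; V(3,1) = 0.000000; V(3,2) = 0.867961; V(3,3) = 2.913957
Backward induction: V(k, i) = exp(-r*dt) * [p * V(k+1, i) + (1-p) * V(k+1, i+1)].
  V(2,0) = exp(-r*dt) * [p*0.000000 + (1-p)*0.000000] = 0.000000
  V(2,1) = exp(-r*dt) * [p*0.000000 + (1-p)*0.867961] = 0.507003
  V(2,2) = exp(-r*dt) * [p*0.867961 + (1-p)*2.913957] = 2.059626
  V(1,0) = exp(-r*dt) * [p*0.000000 + (1-p)*0.507003] = 0.296156
  V(1,1) = exp(-r*dt) * [p*0.507003 + (1-p)*2.059626] = 1.411914
  V(0,0) = exp(-r*dt) * [p*0.296156 + (1-p)*1.411914] = 0.946723

Answer: Price = V(0,0) = 0.9467
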